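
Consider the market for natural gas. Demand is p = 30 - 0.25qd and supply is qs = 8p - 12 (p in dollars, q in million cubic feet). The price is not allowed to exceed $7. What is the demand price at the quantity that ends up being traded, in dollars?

Rearranging demand gives qd = 120 - 4p. Without the control the market clears where 120 - 4p = 8p - 12, i.e. p* = 11 and q* = 76.
Since 7 < 11, the ceiling is binding.
At p = 7: qd = 120 - 4·7 = 92 and qs = 8·7 - 12 = 44.
Only 44 units reach the market. On the demand curve, the marginal buyer's willingness to pay at q = 44 is (120 - 44)/4 = 19.

19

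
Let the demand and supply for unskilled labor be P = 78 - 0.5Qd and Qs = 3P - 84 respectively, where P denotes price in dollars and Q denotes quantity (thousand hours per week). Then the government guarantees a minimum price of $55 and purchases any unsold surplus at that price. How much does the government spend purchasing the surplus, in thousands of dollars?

Rearranging demand gives Qd = 156 - 2P. Setting quantity demanded equal to quantity supplied, 156 - 2P = 3P - 84, gives P* = 48 and Q* = 60.
Because the floor (55) lies above the market-clearing price, it is binding.
At P = 55: Qd = 156 - 2·55 = 46 and Qs = 3·55 - 84 = 81.
Surplus = Qs - Qd = 35.
Government expenditure = surplus × support price = 35 × 55 = 1925.

1925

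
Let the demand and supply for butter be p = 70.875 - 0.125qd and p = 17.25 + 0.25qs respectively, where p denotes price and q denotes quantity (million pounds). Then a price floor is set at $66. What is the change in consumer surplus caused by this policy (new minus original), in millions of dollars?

Rearranging demand gives qd = 567 - 8p; rearranging supply gives qs = 4p - 69. In a free market, 567 - 8p = 4p - 69 gives the equilibrium p* = 53, q* = 143.
Since 66 > 53, the floor is binding.
At p = 66: qd = 567 - 8·66 = 39 and qs = 4·66 - 69 = 195.
Consumer surplus without the control is ½ · (70.875 - 53) · 143 = 1278.0625.
With the floor, consumers buy 39 units at 66, so CS = ½ · (70.875 - 66) · 39 = 95.0625.
Change in consumer surplus = 95.0625 - 1278.0625 = -1183.

-1183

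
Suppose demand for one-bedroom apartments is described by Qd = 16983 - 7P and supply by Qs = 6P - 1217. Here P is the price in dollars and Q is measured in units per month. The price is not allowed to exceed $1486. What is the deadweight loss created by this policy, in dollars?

0

Setting quantity demanded equal to quantity supplied, 16983 - 7P = 6P - 1217, gives P* = 1400 and Q* = 7183.
The ceiling of 1486 is above the equilibrium price 1400, so it is not binding; the market clears at P* = 1400, Q* = 7183.
Since the control does not bind, no trades are prevented and deadweight loss is zero.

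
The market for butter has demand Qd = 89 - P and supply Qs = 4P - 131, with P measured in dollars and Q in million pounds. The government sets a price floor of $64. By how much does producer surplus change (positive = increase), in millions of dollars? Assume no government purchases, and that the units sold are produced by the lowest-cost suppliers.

450

In a free market, 89 - P = 4P - 131 gives the equilibrium P* = 44, Q* = 45.
Because the floor (64) lies above the market-clearing price, it is binding.
At P = 64: Qd = 89 - 64 = 25 and Qs = 4·64 - 131 = 125.
Producer surplus without the control is ½ · (44 - 32.75) · 45 = 253.125.
With the floor, 25 units are sold at 64. The supply price at Q = 25 is 39, so PS = ½ · [(64 - 32.75) + (64 - 39)] · 25 = 703.125.
Change in producer surplus = 703.125 - 253.125 = 450.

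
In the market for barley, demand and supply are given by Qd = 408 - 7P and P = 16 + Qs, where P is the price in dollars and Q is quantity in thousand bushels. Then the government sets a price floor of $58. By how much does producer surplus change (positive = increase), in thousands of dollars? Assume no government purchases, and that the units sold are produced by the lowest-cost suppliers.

-602.5

Rearranging supply gives Qs = P - 16. In a free market, 408 - 7P = P - 16 gives the equilibrium P* = 53, Q* = 37.
The floor of 58 is above the equilibrium price 53, so it binds.
At P = 58: Qd = 408 - 7·58 = 2 and Qs = 58 - 16 = 42.
Producer surplus without the control is ½ · (53 - 16) · 37 = 684.5.
With the floor, 2 units are sold at 58. The supply price at Q = 2 is 18, so PS = ½ · [(58 - 16) + (58 - 18)] · 2 = 82.
Change in producer surplus = 82 - 684.5 = -602.5.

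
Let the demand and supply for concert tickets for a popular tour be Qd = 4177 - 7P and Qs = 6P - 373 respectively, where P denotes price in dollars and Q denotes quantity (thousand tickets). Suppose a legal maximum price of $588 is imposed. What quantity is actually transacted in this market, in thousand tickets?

1727

Setting quantity demanded equal to quantity supplied, 4177 - 7P = 6P - 373, gives P* = 350 and Q* = 1727.
The ceiling of 588 is above the equilibrium price 350, so it is not binding; the market clears at P* = 350, Q* = 1727.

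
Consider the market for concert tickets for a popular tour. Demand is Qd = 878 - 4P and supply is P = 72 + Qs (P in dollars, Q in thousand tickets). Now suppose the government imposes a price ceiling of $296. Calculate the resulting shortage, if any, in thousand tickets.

Rearranging supply gives Qs = P - 72. In a free market, 878 - 4P = P - 72 gives the equilibrium P* = 190, Q* = 118.
The ceiling of 296 is above the equilibrium price 190, so it is not binding; the market clears at P* = 190, Q* = 118.
Since the control does not bind, there is no shortage.

0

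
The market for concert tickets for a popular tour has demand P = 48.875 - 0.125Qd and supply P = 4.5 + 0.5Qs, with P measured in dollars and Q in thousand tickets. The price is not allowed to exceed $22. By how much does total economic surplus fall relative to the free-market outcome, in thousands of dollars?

Rearranging demand gives Qd = 391 - 8P; rearranging supply gives Qs = 2P - 9. Setting quantity demanded equal to quantity supplied, 391 - 8P = 2P - 9, gives P* = 40 and Q* = 71.
Because the ceiling (22) lies below the market-clearing price, it is binding.
At P = 22: Qd = 391 - 8·22 = 215 and Qs = 2·22 - 9 = 35.
Quantity traded falls to 35. At Q = 35 the demand price is (391 - 35)/8 = 44.5 and the supply price is (9 + 35)/2 = 22.
Deadweight loss = ½ · (44.5 - 22) · (71 - 35) = ½ · 22.5 · 36 = 405.

405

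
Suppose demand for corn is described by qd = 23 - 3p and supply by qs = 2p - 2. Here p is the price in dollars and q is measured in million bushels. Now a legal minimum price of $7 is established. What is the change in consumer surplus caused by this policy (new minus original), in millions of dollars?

-10

Without the control the market clears where 23 - 3p = 2p - 2, i.e. p* = 5 and q* = 8.
Because the floor (7) lies above the market-clearing price, it is binding.
At p = 7: qd = 23 - 3·7 = 2 and qs = 2·7 - 2 = 12.
Consumer surplus without the control is ½ · (23/3 - 5) · 8 = 32/3.
With the floor, consumers buy 2 units at 7, so CS = ½ · (23/3 - 7) · 2 = 2/3.
Change in consumer surplus = 2/3 - 32/3 = -10.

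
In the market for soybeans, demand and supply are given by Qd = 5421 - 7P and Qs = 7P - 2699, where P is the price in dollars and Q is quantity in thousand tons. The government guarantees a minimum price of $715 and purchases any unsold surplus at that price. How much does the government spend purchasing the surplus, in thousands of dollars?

1351350

In a free market, 5421 - 7P = 7P - 2699 gives the equilibrium P* = 580, Q* = 1361.
Because the floor (715) lies above the market-clearing price, it is binding.
At P = 715: Qd = 5421 - 7·715 = 416 and Qs = 7·715 - 2699 = 2306.
Surplus = Qs - Qd = 1890.
Government expenditure = surplus × support price = 1890 × 715 = 1351350.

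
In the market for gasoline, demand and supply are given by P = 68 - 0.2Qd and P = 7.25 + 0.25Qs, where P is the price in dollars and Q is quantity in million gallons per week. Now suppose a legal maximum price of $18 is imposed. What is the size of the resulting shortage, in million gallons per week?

Rearranging demand gives Qd = 340 - 5P; rearranging supply gives Qs = 4P - 29. Equilibrium: 340 - 5P = 4P - 29, so 369 = 9P and P* = 41, Q* = 135.
The ceiling of 18 is below the equilibrium price 41, so it binds.
At P = 18: Qd = 340 - 5·18 = 250 and Qs = 4·18 - 29 = 43.
Shortage = Qd - Qs = 250 - 43 = 207.

207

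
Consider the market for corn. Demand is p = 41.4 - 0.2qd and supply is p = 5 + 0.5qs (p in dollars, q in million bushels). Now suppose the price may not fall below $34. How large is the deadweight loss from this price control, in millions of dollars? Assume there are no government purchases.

78.75

Rearranging demand gives qd = 207 - 5p; rearranging supply gives qs = 2p - 10. Equilibrium: 207 - 5p = 2p - 10, so 217 = 7p and p* = 31, q* = 52.
Because the floor (34) lies above the market-clearing price, it is binding.
At p = 34: qd = 207 - 5·34 = 37 and qs = 2·34 - 10 = 58.
Quantity traded falls to 37. At q = 37 the demand price is (207 - 37)/5 = 34 and the supply price is (10 + 37)/2 = 23.5.
Deadweight loss = ½ · (34 - 23.5) · (52 - 37) = ½ · 10.5 · 15 = 78.75.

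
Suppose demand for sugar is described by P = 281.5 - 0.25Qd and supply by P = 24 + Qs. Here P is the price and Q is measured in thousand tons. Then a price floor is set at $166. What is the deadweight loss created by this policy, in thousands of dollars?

0

Rearranging demand gives Qd = 1126 - 4P; rearranging supply gives Qs = P - 24. Setting quantity demanded equal to quantity supplied, 1126 - 4P = P - 24, gives P* = 230 and Q* = 206.
Since 166 is below P* = 230, the floor does not bind and the free-market outcome prevails.
Since the control does not bind, no trades are prevented and deadweight loss is zero.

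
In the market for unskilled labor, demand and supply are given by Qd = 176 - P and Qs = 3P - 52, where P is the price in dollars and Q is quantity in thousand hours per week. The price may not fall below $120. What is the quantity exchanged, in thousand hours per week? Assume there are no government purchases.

56

Without the control the market clears where 176 - P = 3P - 52, i.e. P* = 57 and Q* = 119.
The floor of 120 is above the equilibrium price 57, so it binds.
At P = 120: Qd = 176 - 120 = 56 and Qs = 3·120 - 52 = 308.
The quantity actually transacted is the short side, demand: 56.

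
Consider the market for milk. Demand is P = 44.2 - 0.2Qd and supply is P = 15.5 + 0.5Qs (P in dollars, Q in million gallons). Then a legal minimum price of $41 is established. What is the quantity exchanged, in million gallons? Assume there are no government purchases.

16

Rearranging demand gives Qd = 221 - 5P; rearranging supply gives Qs = 2P - 31. Equilibrium: 221 - 5P = 2P - 31, so 252 = 7P and P* = 36, Q* = 41.
Because the floor (41) lies above the market-clearing price, it is binding.
At P = 41: Qd = 221 - 5·41 = 16 and Qs = 2·41 - 31 = 51.
The quantity actually transacted is the short side, demand: 16.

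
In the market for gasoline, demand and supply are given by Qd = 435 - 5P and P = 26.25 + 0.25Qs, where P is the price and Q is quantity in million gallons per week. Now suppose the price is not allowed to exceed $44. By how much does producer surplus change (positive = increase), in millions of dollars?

-1648

Rearranging supply gives Qs = 4P - 105. Equilibrium: 435 - 5P = 4P - 105, so 540 = 9P and P* = 60, Q* = 135.
The ceiling of 44 is below the equilibrium price 60, so it binds.
At P = 44: Qd = 435 - 5·44 = 215 and Qs = 4·44 - 105 = 71.
Producer surplus without the control is ½ · (60 - 26.25) · 135 = 2278.125.
With the ceiling, producers sell 71 units at 44, so PS = ½ · (44 - 26.25) · 71 = 630.125.
Change in producer surplus = 630.125 - 2278.125 = -1648.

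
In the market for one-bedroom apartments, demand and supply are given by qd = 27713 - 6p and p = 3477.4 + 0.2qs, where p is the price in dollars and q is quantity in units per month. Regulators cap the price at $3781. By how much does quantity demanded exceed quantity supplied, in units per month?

Rearranging supply gives qs = 5p - 17387. Equilibrium: 27713 - 6p = 5p - 17387, so 45100 = 11p and p* = 4100, q* = 3113.
The ceiling of 3781 is below the equilibrium price 4100, so it binds.
At p = 3781: qd = 27713 - 6·3781 = 5027 and qs = 5·3781 - 17387 = 1518.
Shortage = qd - qs = 5027 - 1518 = 3509.

3509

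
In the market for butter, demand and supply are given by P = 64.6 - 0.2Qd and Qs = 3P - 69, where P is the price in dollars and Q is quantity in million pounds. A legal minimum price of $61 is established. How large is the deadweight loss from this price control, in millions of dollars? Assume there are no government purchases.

960

Rearranging demand gives Qd = 323 - 5P. In a free market, 323 - 5P = 3P - 69 gives the equilibrium P* = 49, Q* = 78.
The floor of 61 is above the equilibrium price 49, so it binds.
At P = 61: Qd = 323 - 5·61 = 18 and Qs = 3·61 - 69 = 114.
Quantity traded falls to 18. At Q = 18 the demand price is (323 - 18)/5 = 61 and the supply price is (69 + 18)/3 = 29.
Deadweight loss = ½ · (61 - 29) · (78 - 18) = ½ · 32 · 60 = 960.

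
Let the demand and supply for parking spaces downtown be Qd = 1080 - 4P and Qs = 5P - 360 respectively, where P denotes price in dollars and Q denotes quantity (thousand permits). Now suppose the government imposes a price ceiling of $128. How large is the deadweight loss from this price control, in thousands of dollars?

Without the control the market clears where 1080 - 4P = 5P - 360, i.e. P* = 160 and Q* = 440.
The ceiling of 128 is below the equilibrium price 160, so it binds.
At P = 128: Qd = 1080 - 4·128 = 568 and Qs = 5·128 - 360 = 280.
Quantity traded falls to 280. At Q = 280 the demand price is (1080 - 280)/4 = 200 and the supply price is (360 + 280)/5 = 128.
Deadweight loss = ½ · (200 - 128) · (440 - 280) = ½ · 72 · 160 = 5760.

5760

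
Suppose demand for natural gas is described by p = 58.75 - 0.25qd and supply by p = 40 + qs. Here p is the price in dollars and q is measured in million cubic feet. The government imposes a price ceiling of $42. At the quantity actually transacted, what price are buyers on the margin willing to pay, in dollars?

Rearranging demand gives qd = 235 - 4p; rearranging supply gives qs = p - 40. Equilibrium: 235 - 4p = p - 40, so 275 = 5p and p* = 55, q* = 15.
The ceiling of 42 is below the equilibrium price 55, so it binds.
At p = 42: qd = 235 - 4·42 = 67 and qs = 42 - 40 = 2.
Only 2 units reach the market. On the demand curve, the marginal buyer's willingness to pay at q = 2 is (235 - 2)/4 = 58.25.

58.25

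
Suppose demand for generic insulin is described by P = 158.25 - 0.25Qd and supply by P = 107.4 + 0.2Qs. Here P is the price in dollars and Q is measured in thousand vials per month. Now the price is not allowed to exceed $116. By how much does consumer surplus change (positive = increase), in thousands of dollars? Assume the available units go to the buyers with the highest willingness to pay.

-10.5

Rearranging demand gives Qd = 633 - 4P; rearranging supply gives Qs = 5P - 537. Equilibrium: 633 - 4P = 5P - 537, so 1170 = 9P and P* = 130, Q* = 113.
Because the ceiling (116) lies below the market-clearing price, it is binding.
At P = 116: Qd = 633 - 4·116 = 169 and Qs = 5·116 - 537 = 43.
Consumer surplus without the control is ½ · (158.25 - 130) · 113 = 1596.125.
With the ceiling, 43 units are sold at 116 (assume they go to the highest-value buyers). The demand price at Q = 43 is 147.5, so CS = ½ · [(158.25 - 116) + (147.5 - 116)] · 43 = 1585.625.
Change in consumer surplus = 1585.625 - 1596.125 = -10.5.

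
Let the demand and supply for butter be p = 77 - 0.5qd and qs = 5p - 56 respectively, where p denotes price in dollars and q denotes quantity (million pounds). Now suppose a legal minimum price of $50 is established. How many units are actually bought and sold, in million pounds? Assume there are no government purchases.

54

Rearranging demand gives qd = 154 - 2p. Without the control the market clears where 154 - 2p = 5p - 56, i.e. p* = 30 and q* = 94.
Because the floor (50) lies above the market-clearing price, it is binding.
At p = 50: qd = 154 - 2·50 = 54 and qs = 5·50 - 56 = 194.
The quantity actually transacted is the short side, demand: 54.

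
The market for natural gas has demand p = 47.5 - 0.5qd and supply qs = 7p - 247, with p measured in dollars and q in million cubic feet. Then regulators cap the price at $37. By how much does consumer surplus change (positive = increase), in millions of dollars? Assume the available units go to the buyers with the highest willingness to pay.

Rearranging demand gives qd = 95 - 2p. Without the control the market clears where 95 - 2p = 7p - 247, i.e. p* = 38 and q* = 19.
Because the ceiling (37) lies below the market-clearing price, it is binding.
At p = 37: qd = 95 - 2·37 = 21 and qs = 7·37 - 247 = 12.
Consumer surplus without the control is ½ · (47.5 - 38) · 19 = 90.25.
With the ceiling, 12 units are sold at 37 (assume they go to the highest-value buyers). The demand price at q = 12 is 41.5, so CS = ½ · [(47.5 - 37) + (41.5 - 37)] · 12 = 90.
Change in consumer surplus = 90 - 90.25 = -0.25.

-0.25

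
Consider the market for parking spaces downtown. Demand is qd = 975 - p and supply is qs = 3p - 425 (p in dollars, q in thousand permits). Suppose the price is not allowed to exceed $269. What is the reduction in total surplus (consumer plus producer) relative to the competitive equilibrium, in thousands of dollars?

39366

Without the control the market clears where 975 - p = 3p - 425, i.e. p* = 350 and q* = 625.
Since 269 < 350, the ceiling is binding.
At p = 269: qd = 975 - 269 = 706 and qs = 3·269 - 425 = 382.
Quantity traded falls to 382. At q = 382 the demand price is 975 - 382 = 593 and the supply price is (425 + 382)/3 = 269.
Deadweight loss = ½ · (593 - 269) · (625 - 382) = ½ · 324 · 243 = 39366.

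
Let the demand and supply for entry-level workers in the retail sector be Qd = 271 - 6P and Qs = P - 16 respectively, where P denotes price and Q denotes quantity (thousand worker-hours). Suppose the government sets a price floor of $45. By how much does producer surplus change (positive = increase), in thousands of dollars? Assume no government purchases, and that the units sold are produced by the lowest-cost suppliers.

Without the control the market clears where 271 - 6P = P - 16, i.e. P* = 41 and Q* = 25.
The floor of 45 is above the equilibrium price 41, so it binds.
At P = 45: Qd = 271 - 6·45 = 1 and Qs = 45 - 16 = 29.
Producer surplus without the control is ½ · (41 - 16) · 25 = 312.5.
With the floor, 1 units are sold at 45. The supply price at Q = 1 is 17, so PS = ½ · [(45 - 16) + (45 - 17)] · 1 = 28.5.
Change in producer surplus = 28.5 - 312.5 = -284.

-284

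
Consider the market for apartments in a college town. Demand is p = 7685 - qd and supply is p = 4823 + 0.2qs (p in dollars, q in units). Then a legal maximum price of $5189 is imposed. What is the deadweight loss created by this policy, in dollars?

184815

Rearranging demand gives qd = 7685 - p; rearranging supply gives qs = 5p - 24115. Without the control the market clears where 7685 - p = 5p - 24115, i.e. p* = 5300 and q* = 2385.
Because the ceiling (5189) lies below the market-clearing price, it is binding.
At p = 5189: qd = 7685 - 5189 = 2496 and qs = 5·5189 - 24115 = 1830.
Quantity traded falls to 1830. At q = 1830 the demand price is 7685 - 1830 = 5855 and the supply price is (24115 + 1830)/5 = 5189.
Deadweight loss = ½ · (5855 - 5189) · (2385 - 1830) = ½ · 666 · 555 = 184815.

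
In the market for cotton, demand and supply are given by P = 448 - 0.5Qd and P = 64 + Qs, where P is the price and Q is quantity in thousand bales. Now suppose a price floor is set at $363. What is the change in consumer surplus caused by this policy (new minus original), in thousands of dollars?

-9159

Rearranging demand gives Qd = 896 - 2P; rearranging supply gives Qs = P - 64. Equilibrium: 896 - 2P = P - 64, so 960 = 3P and P* = 320, Q* = 256.
Because the floor (363) lies above the market-clearing price, it is binding.
At P = 363: Qd = 896 - 2·363 = 170 and Qs = 363 - 64 = 299.
Consumer surplus without the control is ½ · (448 - 320) · 256 = 16384.
With the floor, consumers buy 170 units at 363, so CS = ½ · (448 - 363) · 170 = 7225.
Change in consumer surplus = 7225 - 16384 = -9159.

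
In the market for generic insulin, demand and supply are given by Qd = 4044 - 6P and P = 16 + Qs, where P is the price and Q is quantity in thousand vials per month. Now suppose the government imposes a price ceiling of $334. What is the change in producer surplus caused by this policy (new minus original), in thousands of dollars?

Rearranging supply gives Qs = P - 16. In a free market, 4044 - 6P = P - 16 gives the equilibrium P* = 580, Q* = 564.
Since 334 < 580, the ceiling is binding.
At P = 334: Qd = 4044 - 6·334 = 2040 and Qs = 334 - 16 = 318.
Producer surplus without the control is ½ · (580 - 16) · 564 = 159048.
With the ceiling, producers sell 318 units at 334, so PS = ½ · (334 - 16) · 318 = 50562.
Change in producer surplus = 50562 - 159048 = -108486.

-108486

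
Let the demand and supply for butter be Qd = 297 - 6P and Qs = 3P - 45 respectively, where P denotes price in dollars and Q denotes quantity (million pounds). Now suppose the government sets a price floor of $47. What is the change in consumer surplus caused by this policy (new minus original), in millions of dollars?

Setting quantity demanded equal to quantity supplied, 297 - 6P = 3P - 45, gives P* = 38 and Q* = 69.
Because the floor (47) lies above the market-clearing price, it is binding.
At P = 47: Qd = 297 - 6·47 = 15 and Qs = 3·47 - 45 = 96.
Consumer surplus without the control is ½ · (49.5 - 38) · 69 = 396.75.
With the floor, consumers buy 15 units at 47, so CS = ½ · (49.5 - 47) · 15 = 18.75.
Change in consumer surplus = 18.75 - 396.75 = -378.

-378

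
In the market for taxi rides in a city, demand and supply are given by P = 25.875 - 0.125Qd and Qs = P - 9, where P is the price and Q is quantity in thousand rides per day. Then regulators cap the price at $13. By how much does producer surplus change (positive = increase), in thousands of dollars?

Rearranging demand gives Qd = 207 - 8P. Equilibrium: 207 - 8P = P - 9, so 216 = 9P and P* = 24, Q* = 15.
The ceiling of 13 is below the equilibrium price 24, so it binds.
At P = 13: Qd = 207 - 8·13 = 103 and Qs = 13 - 9 = 4.
Producer surplus without the control is ½ · (24 - 9) · 15 = 112.5.
With the ceiling, producers sell 4 units at 13, so PS = ½ · (13 - 9) · 4 = 8.
Change in producer surplus = 8 - 112.5 = -104.5.

-104.5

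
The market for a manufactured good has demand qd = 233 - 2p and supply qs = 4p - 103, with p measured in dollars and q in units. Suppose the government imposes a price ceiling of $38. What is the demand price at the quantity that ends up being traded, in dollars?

92

Without the control the market clears where 233 - 2p = 4p - 103, i.e. p* = 56 and q* = 121.
Since 38 < 56, the ceiling is binding.
At p = 38: qd = 233 - 2·38 = 157 and qs = 4·38 - 103 = 49.
Only 49 units reach the market. On the demand curve, the marginal buyer's willingness to pay at q = 49 is (233 - 49)/2 = 92.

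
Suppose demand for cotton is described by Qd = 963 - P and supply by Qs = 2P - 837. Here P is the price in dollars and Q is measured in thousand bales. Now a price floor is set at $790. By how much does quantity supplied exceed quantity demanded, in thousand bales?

Setting quantity demanded equal to quantity supplied, 963 - P = 2P - 837, gives P* = 600 and Q* = 363.
The floor of 790 is above the equilibrium price 600, so it binds.
At P = 790: Qd = 963 - 790 = 173 and Qs = 2·790 - 837 = 743.
Surplus = Qs - Qd = 743 - 173 = 570.

570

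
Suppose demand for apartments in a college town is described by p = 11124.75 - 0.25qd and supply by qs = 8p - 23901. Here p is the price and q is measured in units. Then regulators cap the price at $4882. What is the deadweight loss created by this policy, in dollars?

Rearranging demand gives qd = 44499 - 4p. Without the control the market clears where 44499 - 4p = 8p - 23901, i.e. p* = 5700 and q* = 21699.
The ceiling of 4882 is below the equilibrium price 5700, so it binds.
At p = 4882: qd = 44499 - 4·4882 = 24971 and qs = 8·4882 - 23901 = 15155.
Quantity traded falls to 15155. At q = 15155 the demand price is (44499 - 15155)/4 = 7336 and the supply price is (23901 + 15155)/8 = 4882.
Deadweight loss = ½ · (7336 - 4882) · (21699 - 15155) = ½ · 2454 · 6544 = 8029488.

8029488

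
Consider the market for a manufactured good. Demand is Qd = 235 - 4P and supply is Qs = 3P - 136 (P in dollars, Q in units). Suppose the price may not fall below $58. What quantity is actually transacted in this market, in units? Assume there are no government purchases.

3

Equilibrium: 235 - 4P = 3P - 136, so 371 = 7P and P* = 53, Q* = 23.
The floor of 58 is above the equilibrium price 53, so it binds.
At P = 58: Qd = 235 - 4·58 = 3 and Qs = 3·58 - 136 = 38.
The quantity actually transacted is the short side, demand: 3.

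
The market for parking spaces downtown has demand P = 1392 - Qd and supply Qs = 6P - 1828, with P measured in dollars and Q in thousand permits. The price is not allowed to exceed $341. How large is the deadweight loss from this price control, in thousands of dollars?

297381

Rearranging demand gives Qd = 1392 - P. Equilibrium: 1392 - P = 6P - 1828, so 3220 = 7P and P* = 460, Q* = 932.
The ceiling of 341 is below the equilibrium price 460, so it binds.
At P = 341: Qd = 1392 - 341 = 1051 and Qs = 6·341 - 1828 = 218.
Quantity traded falls to 218. At Q = 218 the demand price is 1392 - 218 = 1174 and the supply price is (1828 + 218)/6 = 341.
Deadweight loss = ½ · (1174 - 341) · (932 - 218) = ½ · 833 · 714 = 297381.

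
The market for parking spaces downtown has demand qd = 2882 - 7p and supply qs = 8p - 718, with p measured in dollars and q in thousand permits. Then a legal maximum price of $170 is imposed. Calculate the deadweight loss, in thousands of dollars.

42000

Equilibrium: 2882 - 7p = 8p - 718, so 3600 = 15p and p* = 240, q* = 1202.
The ceiling of 170 is below the equilibrium price 240, so it binds.
At p = 170: qd = 2882 - 7·170 = 1692 and qs = 8·170 - 718 = 642.
Quantity traded falls to 642. At q = 642 the demand price is (2882 - 642)/7 = 320 and the supply price is (718 + 642)/8 = 170.
Deadweight loss = ½ · (320 - 170) · (1202 - 642) = ½ · 150 · 560 = 42000.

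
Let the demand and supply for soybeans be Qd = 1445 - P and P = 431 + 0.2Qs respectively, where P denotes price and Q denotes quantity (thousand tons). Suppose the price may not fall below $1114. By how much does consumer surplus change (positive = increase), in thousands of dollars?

-302232

Rearranging supply gives Qs = 5P - 2155. Without the control the market clears where 1445 - P = 5P - 2155, i.e. P* = 600 and Q* = 845.
Since 1114 > 600, the floor is binding.
At P = 1114: Qd = 1445 - 1114 = 331 and Qs = 5·1114 - 2155 = 3415.
Consumer surplus without the control is ½ · (1445 - 600) · 845 = 357012.5.
With the floor, consumers buy 331 units at 1114, so CS = ½ · (1445 - 1114) · 331 = 54780.5.
Change in consumer surplus = 54780.5 - 357012.5 = -302232.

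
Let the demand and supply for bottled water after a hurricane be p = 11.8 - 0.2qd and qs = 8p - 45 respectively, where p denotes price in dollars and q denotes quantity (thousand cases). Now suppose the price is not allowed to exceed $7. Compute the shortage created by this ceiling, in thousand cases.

Rearranging demand gives qd = 59 - 5p. In a free market, 59 - 5p = 8p - 45 gives the equilibrium p* = 8, q* = 19.
The ceiling of 7 is below the equilibrium price 8, so it binds.
At p = 7: qd = 59 - 5·7 = 24 and qs = 8·7 - 45 = 11.
Shortage = qd - qs = 24 - 11 = 13.

13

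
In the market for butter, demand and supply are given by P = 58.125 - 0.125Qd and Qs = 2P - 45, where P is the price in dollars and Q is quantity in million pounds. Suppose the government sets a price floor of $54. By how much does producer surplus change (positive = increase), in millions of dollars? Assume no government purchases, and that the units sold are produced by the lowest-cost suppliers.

Rearranging demand gives Qd = 465 - 8P. Without the control the market clears where 465 - 8P = 2P - 45, i.e. P* = 51 and Q* = 57.
The floor of 54 is above the equilibrium price 51, so it binds.
At P = 54: Qd = 465 - 8·54 = 33 and Qs = 2·54 - 45 = 63.
Producer surplus without the control is ½ · (51 - 22.5) · 57 = 812.25.
With the floor, 33 units are sold at 54. The supply price at Q = 33 is 39, so PS = ½ · [(54 - 22.5) + (54 - 39)] · 33 = 767.25.
Change in producer surplus = 767.25 - 812.25 = -45.

-45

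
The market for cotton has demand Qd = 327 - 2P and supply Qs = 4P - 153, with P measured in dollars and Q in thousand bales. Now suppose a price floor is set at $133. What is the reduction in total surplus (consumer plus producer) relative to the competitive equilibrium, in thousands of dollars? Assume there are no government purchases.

4213.5

Setting quantity demanded equal to quantity supplied, 327 - 2P = 4P - 153, gives P* = 80 and Q* = 167.
The floor of 133 is above the equilibrium price 80, so it binds.
At P = 133: Qd = 327 - 2·133 = 61 and Qs = 4·133 - 153 = 379.
Quantity traded falls to 61. At Q = 61 the demand price is (327 - 61)/2 = 133 and the supply price is (153 + 61)/4 = 53.5.
Deadweight loss = ½ · (133 - 53.5) · (167 - 61) = ½ · 79.5 · 106 = 4213.5.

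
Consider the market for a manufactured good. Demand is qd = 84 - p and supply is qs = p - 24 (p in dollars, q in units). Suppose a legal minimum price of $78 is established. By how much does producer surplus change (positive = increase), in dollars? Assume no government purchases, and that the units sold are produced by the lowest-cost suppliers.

-144

In a free market, 84 - p = p - 24 gives the equilibrium p* = 54, q* = 30.
The floor of 78 is above the equilibrium price 54, so it binds.
At p = 78: qd = 84 - 78 = 6 and qs = 78 - 24 = 54.
Producer surplus without the control is ½ · (54 - 24) · 30 = 450.
With the floor, 6 units are sold at 78. The supply price at q = 6 is 30, so PS = ½ · [(78 - 24) + (78 - 30)] · 6 = 306.
Change in producer surplus = 306 - 450 = -144.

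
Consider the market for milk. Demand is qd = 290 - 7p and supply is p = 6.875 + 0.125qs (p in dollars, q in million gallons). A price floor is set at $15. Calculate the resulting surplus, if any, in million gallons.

0

Rearranging supply gives qs = 8p - 55. Setting quantity demanded equal to quantity supplied, 290 - 7p = 8p - 55, gives p* = 23 and q* = 129.
The floor of 15 is below the equilibrium price 23, so it is not binding; the market clears at p* = 23, q* = 129.
Since the control does not bind, there is no surplus.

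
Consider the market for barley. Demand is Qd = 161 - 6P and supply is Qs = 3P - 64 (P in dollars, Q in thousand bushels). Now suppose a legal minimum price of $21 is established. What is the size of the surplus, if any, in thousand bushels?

Setting quantity demanded equal to quantity supplied, 161 - 6P = 3P - 64, gives P* = 25 and Q* = 11.
Since 21 is below P* = 25, the floor does not bind and the free-market outcome prevails.
Since the control does not bind, there is no surplus.

0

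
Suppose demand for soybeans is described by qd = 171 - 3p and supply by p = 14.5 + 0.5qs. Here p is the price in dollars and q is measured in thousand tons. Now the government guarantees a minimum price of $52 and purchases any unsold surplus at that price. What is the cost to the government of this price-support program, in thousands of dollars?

3120

Rearranging supply gives qs = 2p - 29. In a free market, 171 - 3p = 2p - 29 gives the equilibrium p* = 40, q* = 51.
Since 52 > 40, the floor is binding.
At p = 52: qd = 171 - 3·52 = 15 and qs = 2·52 - 29 = 75.
Surplus = qs - qd = 60.
Government expenditure = surplus × support price = 60 × 52 = 3120.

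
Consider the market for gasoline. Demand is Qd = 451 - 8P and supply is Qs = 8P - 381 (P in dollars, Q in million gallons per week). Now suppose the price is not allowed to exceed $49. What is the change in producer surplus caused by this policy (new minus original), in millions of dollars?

-69

Setting quantity demanded equal to quantity supplied, 451 - 8P = 8P - 381, gives P* = 52 and Q* = 35.
The ceiling of 49 is below the equilibrium price 52, so it binds.
At P = 49: Qd = 451 - 8·49 = 59 and Qs = 8·49 - 381 = 11.
Producer surplus without the control is ½ · (52 - 47.625) · 35 = 76.5625.
With the ceiling, producers sell 11 units at 49, so PS = ½ · (49 - 47.625) · 11 = 7.5625.
Change in producer surplus = 7.5625 - 76.5625 = -69.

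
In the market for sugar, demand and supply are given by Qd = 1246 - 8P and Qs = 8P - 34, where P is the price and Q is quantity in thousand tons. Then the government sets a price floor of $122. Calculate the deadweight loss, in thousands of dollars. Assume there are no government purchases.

14112

Setting quantity demanded equal to quantity supplied, 1246 - 8P = 8P - 34, gives P* = 80 and Q* = 606.
Since 122 > 80, the floor is binding.
At P = 122: Qd = 1246 - 8·122 = 270 and Qs = 8·122 - 34 = 942.
Quantity traded falls to 270. At Q = 270 the demand price is (1246 - 270)/8 = 122 and the supply price is (34 + 270)/8 = 38.
Deadweight loss = ½ · (122 - 38) · (606 - 270) = ½ · 84 · 336 = 14112.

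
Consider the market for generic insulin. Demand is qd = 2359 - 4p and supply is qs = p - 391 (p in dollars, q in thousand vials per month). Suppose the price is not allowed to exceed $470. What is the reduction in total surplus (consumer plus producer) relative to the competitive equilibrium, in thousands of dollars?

In a free market, 2359 - 4p = p - 391 gives the equilibrium p* = 550, q* = 159.
Since 470 < 550, the ceiling is binding.
At p = 470: qd = 2359 - 4·470 = 479 and qs = 470 - 391 = 79.
Quantity traded falls to 79. At q = 79 the demand price is (2359 - 79)/4 = 570 and the supply price is 391 + 79 = 470.
Deadweight loss = ½ · (570 - 470) · (159 - 79) = ½ · 100 · 80 = 4000.

4000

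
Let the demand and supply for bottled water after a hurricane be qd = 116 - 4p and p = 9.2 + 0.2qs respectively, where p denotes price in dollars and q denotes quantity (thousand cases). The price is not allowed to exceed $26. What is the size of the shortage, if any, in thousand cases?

0

Rearranging supply gives qs = 5p - 46. Without the control the market clears where 116 - 4p = 5p - 46, i.e. p* = 18 and q* = 44.
The ceiling of 26 is above the equilibrium price 18, so it is not binding; the market clears at p* = 18, q* = 44.
Since the control does not bind, there is no shortage.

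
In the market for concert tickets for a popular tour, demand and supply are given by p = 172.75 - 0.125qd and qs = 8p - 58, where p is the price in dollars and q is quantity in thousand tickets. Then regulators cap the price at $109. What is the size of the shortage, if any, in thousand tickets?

Rearranging demand gives qd = 1382 - 8p. Setting quantity demanded equal to quantity supplied, 1382 - 8p = 8p - 58, gives p* = 90 and q* = 662.
The ceiling of 109 is above the equilibrium price 90, so it is not binding; the market clears at p* = 90, q* = 662.
Since the control does not bind, there is no shortage.

0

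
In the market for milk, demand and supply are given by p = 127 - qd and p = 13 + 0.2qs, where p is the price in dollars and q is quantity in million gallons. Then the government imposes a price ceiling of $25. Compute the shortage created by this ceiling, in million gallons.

Rearranging demand gives qd = 127 - p; rearranging supply gives qs = 5p - 65. Setting quantity demanded equal to quantity supplied, 127 - p = 5p - 65, gives p* = 32 and q* = 95.
Because the ceiling (25) lies below the market-clearing price, it is binding.
At p = 25: qd = 127 - 25 = 102 and qs = 5·25 - 65 = 60.
Shortage = qd - qs = 102 - 60 = 42.

42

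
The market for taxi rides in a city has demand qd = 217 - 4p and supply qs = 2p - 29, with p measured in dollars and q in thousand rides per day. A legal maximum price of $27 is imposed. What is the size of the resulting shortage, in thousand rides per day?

84

Without the control the market clears where 217 - 4p = 2p - 29, i.e. p* = 41 and q* = 53.
The ceiling of 27 is below the equilibrium price 41, so it binds.
At p = 27: qd = 217 - 4·27 = 109 and qs = 2·27 - 29 = 25.
Shortage = qd - qs = 109 - 25 = 84.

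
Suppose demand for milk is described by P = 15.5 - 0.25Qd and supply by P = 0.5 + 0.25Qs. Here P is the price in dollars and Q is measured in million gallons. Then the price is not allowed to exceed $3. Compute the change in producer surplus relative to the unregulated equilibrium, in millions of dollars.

-100

Rearranging demand gives Qd = 62 - 4P; rearranging supply gives Qs = 4P - 2. Without the control the market clears where 62 - 4P = 4P - 2, i.e. P* = 8 and Q* = 30.
Because the ceiling (3) lies below the market-clearing price, it is binding.
At P = 3: Qd = 62 - 4·3 = 50 and Qs = 4·3 - 2 = 10.
Producer surplus without the control is ½ · (8 - 0.5) · 30 = 112.5.
With the ceiling, producers sell 10 units at 3, so PS = ½ · (3 - 0.5) · 10 = 12.5.
Change in producer surplus = 12.5 - 112.5 = -100.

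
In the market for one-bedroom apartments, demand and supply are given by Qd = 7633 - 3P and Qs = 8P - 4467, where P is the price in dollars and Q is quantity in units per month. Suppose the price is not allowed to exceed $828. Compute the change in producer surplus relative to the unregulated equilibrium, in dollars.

Equilibrium: 7633 - 3P = 8P - 4467, so 12100 = 11P and P* = 1100, Q* = 4333.
Since 828 < 1100, the ceiling is binding.
At P = 828: Qd = 7633 - 3·828 = 5149 and Qs = 8·828 - 4467 = 2157.
Producer surplus without the control is ½ · (1100 - 558.375) · 4333 = 1173430.5625.
With the ceiling, producers sell 2157 units at 828, so PS = ½ · (828 - 558.375) · 2157 = 290790.5625.
Change in producer surplus = 290790.5625 - 1173430.5625 = -882640.

-882640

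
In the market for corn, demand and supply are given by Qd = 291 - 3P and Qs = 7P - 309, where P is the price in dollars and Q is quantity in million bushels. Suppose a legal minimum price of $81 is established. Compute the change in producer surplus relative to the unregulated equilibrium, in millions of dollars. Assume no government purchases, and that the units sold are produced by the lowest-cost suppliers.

724.5

In a free market, 291 - 3P = 7P - 309 gives the equilibrium P* = 60, Q* = 111.
Because the floor (81) lies above the market-clearing price, it is binding.
At P = 81: Qd = 291 - 3·81 = 48 and Qs = 7·81 - 309 = 258.
Producer surplus without the control is ½ · (60 - 309/7) · 111 = 12321/14.
With the floor, 48 units are sold at 81. The supply price at Q = 48 is 51, so PS = ½ · [(81 - 309/7) + (81 - 51)] · 48 = 11232/7.
Change in producer surplus = 11232/7 - 12321/14 = 724.5.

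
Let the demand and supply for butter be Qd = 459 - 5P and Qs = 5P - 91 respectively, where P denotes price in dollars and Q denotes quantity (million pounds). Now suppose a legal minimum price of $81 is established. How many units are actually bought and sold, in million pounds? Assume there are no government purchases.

54

Equilibrium: 459 - 5P = 5P - 91, so 550 = 10P and P* = 55, Q* = 184.
Because the floor (81) lies above the market-clearing price, it is binding.
At P = 81: Qd = 459 - 5·81 = 54 and Qs = 5·81 - 91 = 314.
The quantity actually transacted is the short side, demand: 54.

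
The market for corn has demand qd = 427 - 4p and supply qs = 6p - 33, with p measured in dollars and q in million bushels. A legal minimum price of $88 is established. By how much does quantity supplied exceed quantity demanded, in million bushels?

Setting quantity demanded equal to quantity supplied, 427 - 4p = 6p - 33, gives p* = 46 and q* = 243.
The floor of 88 is above the equilibrium price 46, so it binds.
At p = 88: qd = 427 - 4·88 = 75 and qs = 6·88 - 33 = 495.
Surplus = qs - qd = 495 - 75 = 420.

420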